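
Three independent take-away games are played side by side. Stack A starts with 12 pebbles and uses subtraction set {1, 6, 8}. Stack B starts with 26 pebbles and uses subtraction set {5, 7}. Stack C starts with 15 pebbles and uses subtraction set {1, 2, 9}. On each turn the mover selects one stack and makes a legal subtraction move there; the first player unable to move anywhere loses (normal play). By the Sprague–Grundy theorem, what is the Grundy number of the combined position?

Stack A, S = {1, 6, 8}:
n :  0  1  2  3  4  5  6  7  8  9 10 11 12
G :  0  1  0  1  0  1  2  0  1  0  1  0  1
G_A(12) = 1.
Stack B, S = {5, 7}:
G(0) = 0
G(1) = mex{} = 0
G(2) = mex{} = 0
G(3) = mex{} = 0
G(4) = mex{} = 0
G(5) = mex{0} = 1
G(6) = mex{0} = 1
G(7) = mex{0,0} = 1
G(8) = mex{0,0} = 1
G(9) = mex{0,0} = 1
G(10) = mex{1,0} = 2
G(11) = mex{1,0} = 2
G(12) = mex{1,1} = 0
G(13) = mex{1,1} = 0
G(14) = mex{1,1} = 0
G(15) = mex{2,1} = 0
G(16) = mex{2,1} = 0
G(17) = mex{0,2} = 1
G(18) = mex{0,2} = 1
G(19) = mex{0,0} = 1
G(20) = mex{0,0} = 1
G(21) = mex{0,0} = 1
G(22) = mex{1,0} = 2
G(23) = mex{1,0} = 2
G(24) = mex{1,1} = 0
G(25) = mex{1,1} = 0
G(26) = mex{1,1} = 0
G_B(26) = 0.
Stack C, S = {1, 2, 9}:
n :  0  1  2  3  4  5  6  7  8  9 10 11 12 13 14 15
G :  0  1  2  0  1  2  0  1  2  3  0  1  2  0  1  2
G_C(15) = 2.
Combined Grundy value = 1 ⊕ 0 ⊕ 2 = 3.

3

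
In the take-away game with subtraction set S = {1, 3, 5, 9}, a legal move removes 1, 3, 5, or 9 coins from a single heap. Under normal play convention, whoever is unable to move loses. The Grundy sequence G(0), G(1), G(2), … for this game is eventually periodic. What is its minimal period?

G(0) = 0
G(1) = mex{0} = 1
G(2) = mex{1} = 0
G(3) = mex{0,0} = 1
G(4) = mex{1,1} = 0
G(5) = mex{0,0,0} = 1
G(6) = mex{1,1,1} = 0
G(7) = mex{0,0,0} = 1
G(8) = mex{1,1,1} = 0
G(9) = mex{0,0,0,0} = 1
G(10) = mex{1,1,1,1} = 0
G(11) = mex{0,0,0,0} = 1
G(12) = mex{1,1,1,1} = 0
G(13) = mex{0,0,0,0} = 1
G(14) = mex{1,1,1,1} = 0
G(n+2) = G(n) holds for n = 0,…,8 (a full window of length max(S) = 9), so the sequence is purely periodic with period 2.

2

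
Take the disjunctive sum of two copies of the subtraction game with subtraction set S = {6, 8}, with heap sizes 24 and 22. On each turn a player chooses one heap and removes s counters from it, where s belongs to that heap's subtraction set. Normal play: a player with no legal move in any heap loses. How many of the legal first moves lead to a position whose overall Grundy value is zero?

0

All heaps use S = {6, 8}:
G(0) = 0
G(1) = mex{} = 0
G(2) = mex{} = 0
G(3) = mex{} = 0
G(4) = mex{} = 0
G(5) = mex{} = 0
G(6) = mex{0} = 1
G(7) = mex{0} = 1
G(8) = mex{0,0} = 1
G(9) = mex{0,0} = 1
G(10) = mex{0,0} = 1
G(11) = mex{0,0} = 1
G(12) = mex{1,0} = 2
G(13) = mex{1,0} = 2
G(14) = mex{1,1} = 0
G(15) = mex{1,1} = 0
G(16) = mex{1,1} = 0
G(17) = mex{1,1} = 0
G(18) = mex{2,1} = 0
G(19) = mex{2,1} = 0
G(20) = mex{0,2} = 1
G(21) = mex{0,2} = 1
G(22) = mex{0,0} = 1
G(23) = mex{0,0} = 1
G(24) = mex{0,0} = 1
Heap A: G(24) = 1.
Heap B: G(22) = 1.
Combined Grundy value = 1 ⊕ 1 = 0.
A winning move leaves total XOR = 0, i.e. changes one component's Grundy value g to g ⊕ X where X is the current total.
Heap A: target g' = 1⊕0 = 1, but every legal move changes the Grundy value (mex property), so 0 moves.
Heap B: target g' = 1⊕0 = 1, but every legal move changes the Grundy value (mex property), so 0 moves.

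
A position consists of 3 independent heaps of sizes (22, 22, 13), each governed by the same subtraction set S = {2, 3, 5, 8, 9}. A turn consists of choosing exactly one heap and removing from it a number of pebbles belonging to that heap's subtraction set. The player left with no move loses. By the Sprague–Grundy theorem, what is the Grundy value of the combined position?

1

All heaps use S = {2, 3, 5, 8, 9}:
n :  0  1  2  3  4  5  6  7  8  9 10 11 12 13 14 15 16 17 18 19 20 21 22
G :  0  0  1  1  2  2  3  0  4  1  3  0  4  1  5  2  2  0  0  1  1  3  2
Heap A: G(22) = 2.
Heap B: G(22) = 2.
Heap C: G(13) = 1.
Combined Grundy value = 2 ⊕ 2 ⊕ 1 = 1.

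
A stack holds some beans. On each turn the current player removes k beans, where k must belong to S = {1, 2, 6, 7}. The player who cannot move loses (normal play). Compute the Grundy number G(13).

G(0) = 0
G(1) = mex{0} = 1
G(2) = mex{1,0} = 2
G(3) = mex{2,1} = 0
G(4) = mex{0,2} = 1
G(5) = mex{1,0} = 2
G(6) = mex{2,1,0} = 3
G(7) = mex{3,2,1,0} = 4
G(8) = mex{4,3,2,1} = 0
G(9) = mex{0,4,0,2} = 1
G(10) = mex{1,0,1,0} = 2
G(11) = mex{2,1,2,1} = 0
G(12) = mex{0,2,3,2} = 1
G(13) = mex{1,0,4,3} = 2

2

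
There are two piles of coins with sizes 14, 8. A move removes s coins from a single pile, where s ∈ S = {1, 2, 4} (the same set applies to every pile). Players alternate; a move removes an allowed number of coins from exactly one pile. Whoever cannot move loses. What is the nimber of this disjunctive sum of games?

All piles use S = {1, 2, 4}:
n :  0  1  2  3  4  5  6  7  8  9 10 11 12 13 14
G :  0  1  2  0  1  2  0  1  2  0  1  2  0  1  2
Pile A: G(14) = 2.
Pile B: G(8) = 2.
Combined Grundy value = 2 ⊕ 2 = 0.

0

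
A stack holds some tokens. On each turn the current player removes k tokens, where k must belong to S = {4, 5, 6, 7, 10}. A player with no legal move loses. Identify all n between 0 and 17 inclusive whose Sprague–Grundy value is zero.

n :  0  1  2  3  4  5  6  7  8  9 10 11 12 13 14 15 16 17
G :  0  0  0  0  1  1  1  1  2  2  2  2  3  3  0  0  0  0
P-positions are exactly the n with G(n) = 0.

0, 1, 2, 3, 14, 15, 16, 17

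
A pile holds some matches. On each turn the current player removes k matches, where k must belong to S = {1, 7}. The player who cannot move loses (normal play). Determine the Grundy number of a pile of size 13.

1

G(0) = 0
G(1) = mex{0} = 1
G(2) = mex{1} = 0
G(3) = mex{0} = 1
G(4) = mex{1} = 0
G(5) = mex{0} = 1
G(6) = mex{1} = 0
G(7) = mex{0,0} = 1
G(8) = mex{1,1} = 0
G(9) = mex{0,0} = 1
G(10) = mex{1,1} = 0
G(11) = mex{0,0} = 1
G(12) = mex{1,1} = 0
G(13) = mex{0,0} = 1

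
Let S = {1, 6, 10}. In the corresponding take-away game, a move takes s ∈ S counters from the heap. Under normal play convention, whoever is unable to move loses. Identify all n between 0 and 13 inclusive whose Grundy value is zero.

0, 2, 4, 7, 9, 11

G(0) = 0
G(1) = mex{0} = 1
G(2) = mex{1} = 0
G(3) = mex{0} = 1
G(4) = mex{1} = 0
G(5) = mex{0} = 1
G(6) = mex{1,0} = 2
G(7) = mex{2,1} = 0
G(8) = mex{0,0} = 1
G(9) = mex{1,1} = 0
G(10) = mex{0,0,0} = 1
G(11) = mex{1,1,1} = 0
G(12) = mex{0,2,0} = 1
G(13) = mex{1,0,1} = 2
P-positions are exactly the n with G(n) = 0.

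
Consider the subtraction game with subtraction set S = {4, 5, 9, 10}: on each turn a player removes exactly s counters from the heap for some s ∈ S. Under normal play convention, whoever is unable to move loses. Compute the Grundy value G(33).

n :  0  1  2  3  4  5  6  7  8  9 10 11 12 13 14 15 16 17 18 19 20 21 22 23 24 25 26 27 28 29 30 31 32 33
G :  0  0  0  0  1  1  1  1  2  2  2  2  3  3  0  0  0  0  1  1  1  1  2  2  2  2  3  3  0  0  0  0  1  1

1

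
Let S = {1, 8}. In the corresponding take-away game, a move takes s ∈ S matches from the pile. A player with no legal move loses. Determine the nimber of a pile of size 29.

0

n :  0  1  2  3  4  5  6  7  8  9 10 11 12 13 14 15 16 17 18 19 20 21 22 23 24 25 26 27 28 29
G :  0  1  0  1  0  1  0  1  2  0  1  0  1  0  1  0  1  2  0  1  0  1  0  1  0  1  2  0  1  0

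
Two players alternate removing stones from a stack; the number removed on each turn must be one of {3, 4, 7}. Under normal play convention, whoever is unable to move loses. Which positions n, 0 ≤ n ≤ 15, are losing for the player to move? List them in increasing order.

G(0) = 0
G(1) = mex{} = 0
G(2) = mex{} = 0
G(3) = mex{0} = 1
G(4) = mex{0,0} = 1
G(5) = mex{0,0} = 1
G(6) = mex{1,0} = 2
G(7) = mex{1,1,0} = 2
G(8) = mex{1,1,0} = 2
G(9) = mex{2,1,0} = 3
G(10) = mex{2,2,1} = 0
G(11) = mex{2,2,1} = 0
G(12) = mex{3,2,1} = 0
G(13) = mex{0,3,2} = 1
G(14) = mex{0,0,2} = 1
G(15) = mex{0,0,2} = 1
P-positions are exactly the n with G(n) = 0.

0, 1, 2, 10, 11, 12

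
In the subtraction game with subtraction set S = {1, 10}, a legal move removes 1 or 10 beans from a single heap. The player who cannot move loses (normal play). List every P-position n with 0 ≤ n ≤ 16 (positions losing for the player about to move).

n :  0  1  2  3  4  5  6  7  8  9 10 11 12 13 14 15 16
G :  0  1  0  1  0  1  0  1  0  1  2  0  1  0  1  0  1
P-positions are exactly the n with G(n) = 0.

0, 2, 4, 6, 8, 11, 13, 15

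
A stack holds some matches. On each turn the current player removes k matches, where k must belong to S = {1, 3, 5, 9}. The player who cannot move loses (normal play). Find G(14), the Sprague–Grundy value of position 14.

n :  0  1  2  3  4  5  6  7  8  9 10 11 12 13 14
G :  0  1  0  1  0  1  0  1  0  1  0  1  0  1  0

0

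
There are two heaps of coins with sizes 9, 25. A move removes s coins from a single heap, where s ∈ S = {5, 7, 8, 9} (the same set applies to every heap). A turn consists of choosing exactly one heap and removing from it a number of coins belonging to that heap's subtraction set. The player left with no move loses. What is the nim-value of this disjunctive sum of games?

3

All heaps use S = {5, 7, 8, 9}:
G(0) = 0
G(1) = mex{} = 0
G(2) = mex{} = 0
G(3) = mex{} = 0
G(4) = mex{} = 0
G(5) = mex{0} = 1
G(6) = mex{0} = 1
G(7) = mex{0,0} = 1
G(8) = mex{0,0,0} = 1
G(9) = mex{0,0,0,0} = 1
G(10) = mex{1,0,0,0} = 2
G(11) = mex{1,0,0,0} = 2
G(12) = mex{1,1,0,0} = 2
G(13) = mex{1,1,1,0} = 2
G(14) = mex{1,1,1,1} = 0
G(15) = mex{2,1,1,1} = 0
G(16) = mex{2,1,1,1} = 0
G(17) = mex{2,2,1,1} = 0
G(18) = mex{2,2,2,1} = 0
G(19) = mex{0,2,2,2} = 1
G(20) = mex{0,2,2,2} = 1
G(21) = mex{0,0,2,2} = 1
G(22) = mex{0,0,0,2} = 1
G(23) = mex{0,0,0,0} = 1
G(24) = mex{1,0,0,0} = 2
G(25) = mex{1,0,0,0} = 2
Heap A: G(9) = 1.
Heap B: G(25) = 2.
Combined Grundy value = 1 ⊕ 2 = 3.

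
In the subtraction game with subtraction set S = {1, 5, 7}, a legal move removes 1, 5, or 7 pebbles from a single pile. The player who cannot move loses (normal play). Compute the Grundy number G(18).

0

n :  0  1  2  3  4  5  6  7  8  9 10 11 12 13 14 15 16 17 18
G :  0  1  0  1  0  1  0  1  0  1  0  1  0  1  0  1  0  1  0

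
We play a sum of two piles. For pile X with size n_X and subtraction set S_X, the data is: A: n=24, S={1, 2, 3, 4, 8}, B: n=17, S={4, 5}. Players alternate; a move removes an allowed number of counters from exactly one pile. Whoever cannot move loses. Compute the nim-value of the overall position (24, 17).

Pile A, S = {1, 2, 3, 4, 8}:
G(0) = 0
G(1) = mex{0} = 1
G(2) = mex{1,0} = 2
G(3) = mex{2,1,0} = 3
G(4) = mex{3,2,1,0} = 4
G(5) = mex{4,3,2,1} = 0
G(6) = mex{0,4,3,2} = 1
G(7) = mex{1,0,4,3} = 2
G(8) = mex{2,1,0,4,0} = 3
G(9) = mex{3,2,1,0,1} = 4
G(10) = mex{4,3,2,1,2} = 0
G(11) = mex{0,4,3,2,3} = 1
G(12) = mex{1,0,4,3,4} = 2
G(13) = mex{2,1,0,4,0} = 3
G(14) = mex{3,2,1,0,1} = 4
G(15) = mex{4,3,2,1,2} = 0
G(16) = mex{0,4,3,2,3} = 1
G(17) = mex{1,0,4,3,4} = 2
G(18) = mex{2,1,0,4,0} = 3
G(19) = mex{3,2,1,0,1} = 4
G(20) = mex{4,3,2,1,2} = 0
G(21) = mex{0,4,3,2,3} = 1
G(22) = mex{1,0,4,3,4} = 2
G(23) = mex{2,1,0,4,0} = 3
G(24) = mex{3,2,1,0,1} = 4
G_A(24) = 4.
Pile B, S = {4, 5}:
n :  0  1  2  3  4  5  6  7  8  9 10 11 12 13 14 15 16 17
G :  0  0  0  0  1  1  1  1  2  0  0  0  0  1  1  1  1  2
G_B(17) = 2.
Combined Grundy value = 4 ⊕ 2 = 6.

6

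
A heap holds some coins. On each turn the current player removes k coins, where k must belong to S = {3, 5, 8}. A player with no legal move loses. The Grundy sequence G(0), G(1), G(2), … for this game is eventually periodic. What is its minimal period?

G(0) = 0
G(1) = mex{} = 0
G(2) = mex{} = 0
G(3) = mex{0} = 1
G(4) = mex{0} = 1
G(5) = mex{0,0} = 1
G(6) = mex{1,0} = 2
G(7) = mex{1,0} = 2
G(8) = mex{1,1,0} = 2
G(9) = mex{2,1,0} = 3
G(10) = mex{2,1,0} = 3
G(11) = mex{2,2,1} = 0
G(12) = mex{3,2,1} = 0
G(13) = mex{3,2,1} = 0
G(14) = mex{0,3,2} = 1
G(15) = mex{0,3,2} = 1
G(16) = mex{0,0,2} = 1
G(17) = mex{1,0,3} = 2
G(18) = mex{1,0,3} = 2
G(19) = mex{1,1,0} = 2
G(20) = mex{2,1,0} = 3
G(21) = mex{2,1,0} = 3
G(22) = mex{2,2,1} = 0
G(23) = mex{3,2,1} = 0
G(n+11) = G(n) holds for n = 0,…,7 (a full window of length max(S) = 8), so the sequence is purely periodic with period 11.

11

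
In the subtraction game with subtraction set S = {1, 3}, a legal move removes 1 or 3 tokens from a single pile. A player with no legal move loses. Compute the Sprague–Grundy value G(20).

n :  0  1  2  3  4  5  6  7  8  9 10 11 12 13 14 15 16 17 18 19 20
G :  0  1  0  1  0  1  0  1  0  1  0  1  0  1  0  1  0  1  0  1  0

0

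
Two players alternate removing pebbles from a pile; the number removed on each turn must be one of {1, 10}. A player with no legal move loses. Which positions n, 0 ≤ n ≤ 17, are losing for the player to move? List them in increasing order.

0, 2, 4, 6, 8, 11, 13, 15, 17

G(0) = 0
G(1) = mex{0} = 1
G(2) = mex{1} = 0
G(3) = mex{0} = 1
G(4) = mex{1} = 0
G(5) = mex{0} = 1
G(6) = mex{1} = 0
G(7) = mex{0} = 1
G(8) = mex{1} = 0
G(9) = mex{0} = 1
G(10) = mex{1,0} = 2
G(11) = mex{2,1} = 0
G(12) = mex{0,0} = 1
G(13) = mex{1,1} = 0
G(14) = mex{0,0} = 1
G(15) = mex{1,1} = 0
G(16) = mex{0,0} = 1
G(17) = mex{1,1} = 0
P-positions are exactly the n with G(n) = 0.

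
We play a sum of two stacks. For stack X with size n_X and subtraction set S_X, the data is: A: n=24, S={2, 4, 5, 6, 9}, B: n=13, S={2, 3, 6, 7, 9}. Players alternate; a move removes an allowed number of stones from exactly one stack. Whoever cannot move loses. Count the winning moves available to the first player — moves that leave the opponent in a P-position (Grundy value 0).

Stack A, S = {2, 4, 5, 6, 9}:
G(0) = 0
G(1) = mex{} = 0
G(2) = mex{0} = 1
G(3) = mex{0} = 1
G(4) = mex{1,0} = 2
G(5) = mex{1,0,0} = 2
G(6) = mex{2,1,0,0} = 3
G(7) = mex{2,1,1,0} = 3
G(8) = mex{3,2,1,1} = 0
G(9) = mex{3,2,2,1,0} = 4
G(10) = mex{0,3,2,2,0} = 1
G(11) = mex{4,3,3,2,1} = 0
G(12) = mex{1,0,3,3,1} = 2
G(13) = mex{0,4,0,3,2} = 1
G(14) = mex{2,1,4,0,2} = 3
G(15) = mex{1,0,1,4,3} = 2
G(16) = mex{3,2,0,1,3} = 4
G(17) = mex{2,1,2,0,0} = 3
G(18) = mex{4,3,1,2,4} = 0
G(19) = mex{3,2,3,1,1} = 0
G(20) = mex{0,4,2,3,0} = 1
G(21) = mex{0,3,4,2,2} = 1
G(22) = mex{1,0,3,4,1} = 2
G(23) = mex{1,0,0,3,3} = 2
G(24) = mex{2,1,0,0,2} = 3
G_A(24) = 3.
Stack B, S = {2, 3, 6, 7, 9}:
G(0) = 0
G(1) = mex{} = 0
G(2) = mex{0} = 1
G(3) = mex{0,0} = 1
G(4) = mex{1,0} = 2
G(5) = mex{1,1} = 0
G(6) = mex{2,1,0} = 3
G(7) = mex{0,2,0,0} = 1
G(8) = mex{3,0,1,0} = 2
G(9) = mex{1,3,1,1,0} = 2
G(10) = mex{2,1,2,1,0} = 3
G(11) = mex{2,2,0,2,1} = 3
G(12) = mex{3,2,3,0,1} = 4
G(13) = mex{3,3,1,3,2} = 0
G_B(13) = 0.
Combined Grundy value = 3 ⊕ 0 = 3.
A winning move leaves total XOR = 0, i.e. changes one component's Grundy value g to g ⊕ X where X is the current total.
Stack A: need g' = 3⊕3 = 0. Options: 24−2→G=2, 24−4→G=1, 24−5→G=0, 24−6→G=0, 24−9→G=2. Hits: 2.
Stack B: need g' = 0⊕3 = 3. Options: 13−2→G=3, 13−3→G=3, 13−6→G=1, 13−7→G=3, 13−9→G=2. Hits: 3.

5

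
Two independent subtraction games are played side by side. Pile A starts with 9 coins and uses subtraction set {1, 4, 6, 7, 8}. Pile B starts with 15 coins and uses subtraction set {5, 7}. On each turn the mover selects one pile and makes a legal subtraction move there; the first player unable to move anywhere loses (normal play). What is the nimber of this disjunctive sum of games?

Pile A, S = {1, 4, 6, 7, 8}:
n : 0 1 2 3 4 5 6 7 8 9
G : 0 1 0 1 2 0 1 2 3 2
G_A(9) = 2.
Pile B, S = {5, 7}:
G(0) = 0
G(1) = mex{} = 0
G(2) = mex{} = 0
G(3) = mex{} = 0
G(4) = mex{} = 0
G(5) = mex{0} = 1
G(6) = mex{0} = 1
G(7) = mex{0,0} = 1
G(8) = mex{0,0} = 1
G(9) = mex{0,0} = 1
G(10) = mex{1,0} = 2
G(11) = mex{1,0} = 2
G(12) = mex{1,1} = 0
G(13) = mex{1,1} = 0
G(14) = mex{1,1} = 0
G(15) = mex{2,1} = 0
G_B(15) = 0.
Combined Grundy value = 2 ⊕ 0 = 2.

2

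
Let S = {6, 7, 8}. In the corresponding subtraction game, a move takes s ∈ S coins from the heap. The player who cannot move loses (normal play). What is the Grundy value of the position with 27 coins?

2

G(0) = 0
G(1) = mex{} = 0
G(2) = mex{} = 0
G(3) = mex{} = 0
G(4) = mex{} = 0
G(5) = mex{} = 0
G(6) = mex{0} = 1
G(7) = mex{0,0} = 1
G(8) = mex{0,0,0} = 1
G(9) = mex{0,0,0} = 1
G(10) = mex{0,0,0} = 1
G(11) = mex{0,0,0} = 1
G(12) = mex{1,0,0} = 2
G(13) = mex{1,1,0} = 2
G(14) = mex{1,1,1} = 0
G(15) = mex{1,1,1} = 0
G(16) = mex{1,1,1} = 0
G(17) = mex{1,1,1} = 0
G(18) = mex{2,1,1} = 0
G(19) = mex{2,2,1} = 0
G(20) = mex{0,2,2} = 1
G(21) = mex{0,0,2} = 1
G(22) = mex{0,0,0} = 1
G(23) = mex{0,0,0} = 1
G(24) = mex{0,0,0} = 1
G(25) = mex{0,0,0} = 1
G(26) = mex{1,0,0} = 2
G(27) = mex{1,1,0} = 2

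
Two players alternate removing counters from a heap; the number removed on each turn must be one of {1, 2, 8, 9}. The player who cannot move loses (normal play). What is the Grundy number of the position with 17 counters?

1

G(0) = 0
G(1) = mex{0} = 1
G(2) = mex{1,0} = 2
G(3) = mex{2,1} = 0
G(4) = mex{0,2} = 1
G(5) = mex{1,0} = 2
G(6) = mex{2,1} = 0
G(7) = mex{0,2} = 1
G(8) = mex{1,0,0} = 2
G(9) = mex{2,1,1,0} = 3
G(10) = mex{3,2,2,1} = 0
G(11) = mex{0,3,0,2} = 1
G(12) = mex{1,0,1,0} = 2
G(13) = mex{2,1,2,1} = 0
G(14) = mex{0,2,0,2} = 1
G(15) = mex{1,0,1,0} = 2
G(16) = mex{2,1,2,1} = 0
G(17) = mex{0,2,3,2} = 1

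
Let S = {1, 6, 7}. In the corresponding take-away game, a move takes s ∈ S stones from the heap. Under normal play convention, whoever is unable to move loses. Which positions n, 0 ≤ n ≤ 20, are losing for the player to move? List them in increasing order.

0, 2, 4, 12, 14, 16

n :  0  1  2  3  4  5  6  7  8  9 10 11 12 13 14 15 16 17 18 19 20
G :  0  1  0  1  0  1  2  3  2  3  2  3  0  1  0  1  0  1  2  3  2
P-positions are exactly the n with G(n) = 0.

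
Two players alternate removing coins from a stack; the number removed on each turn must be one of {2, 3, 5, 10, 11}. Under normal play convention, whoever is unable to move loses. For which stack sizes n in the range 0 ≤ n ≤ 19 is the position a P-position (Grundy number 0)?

0, 1, 7, 8, 14, 15

n :  0  1  2  3  4  5  6  7  8  9 10 11 12 13 14 15 16 17 18 19
G :  0  0  1  1  2  2  3  0  0  1  1  2  2  3  0  0  1  1  2  2
P-positions are exactly the n with G(n) = 0.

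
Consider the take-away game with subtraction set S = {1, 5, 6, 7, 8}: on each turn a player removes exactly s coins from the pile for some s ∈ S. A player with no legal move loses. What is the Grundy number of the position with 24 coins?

n :  0  1  2  3  4  5  6  7  8  9 10 11 12 13 14 15 16 17 18 19 20 21 22 23 24
G :  0  1  0  1  0  1  2  3  2  3  2  3  4  0  1  0  1  0  1  2  3  2  3  2  3

3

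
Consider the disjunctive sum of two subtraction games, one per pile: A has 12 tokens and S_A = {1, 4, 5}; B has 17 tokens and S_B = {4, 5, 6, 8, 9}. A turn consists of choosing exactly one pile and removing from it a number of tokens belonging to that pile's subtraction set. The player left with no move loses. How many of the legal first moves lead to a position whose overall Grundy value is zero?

Pile A, S = {1, 4, 5}:
n :  0  1  2  3  4  5  6  7  8  9 10 11 12
G :  0  1  0  1  2  3  2  3  0  1  0  1  2
G_A(12) = 2.
Pile B, S = {4, 5, 6, 8, 9}:
G(0) = 0
G(1) = mex{} = 0
G(2) = mex{} = 0
G(3) = mex{} = 0
G(4) = mex{0} = 1
G(5) = mex{0,0} = 1
G(6) = mex{0,0,0} = 1
G(7) = mex{0,0,0} = 1
G(8) = mex{1,0,0,0} = 2
G(9) = mex{1,1,0,0,0} = 2
G(10) = mex{1,1,1,0,0} = 2
G(11) = mex{1,1,1,0,0} = 2
G(12) = mex{2,1,1,1,0} = 3
G(13) = mex{2,2,1,1,1} = 0
G(14) = mex{2,2,2,1,1} = 0
G(15) = mex{2,2,2,1,1} = 0
G(16) = mex{3,2,2,2,1} = 0
G(17) = mex{0,3,2,2,2} = 1
G_B(17) = 1.
Combined Grundy value = 2 ⊕ 1 = 3.
A winning move leaves total XOR = 0, i.e. changes one component's Grundy value g to g ⊕ X where X is the current total.
Pile A: need g' = 2⊕3 = 1. Options: 12−1→G=1, 12−4→G=0, 12−5→G=3. Hits: 1.
Pile B: need g' = 1⊕3 = 2. Options: 17−4→G=0, 17−5→G=3, 17−6→G=2, 17−8→G=2, 17−9→G=2. Hits: 3.

4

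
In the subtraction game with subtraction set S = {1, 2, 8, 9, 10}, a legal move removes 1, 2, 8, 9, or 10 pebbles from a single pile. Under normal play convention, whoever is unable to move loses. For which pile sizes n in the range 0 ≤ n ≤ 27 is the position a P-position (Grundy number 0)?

0, 3, 6, 17, 20, 23

G(0) = 0
G(1) = mex{0} = 1
G(2) = mex{1,0} = 2
G(3) = mex{2,1} = 0
G(4) = mex{0,2} = 1
G(5) = mex{1,0} = 2
G(6) = mex{2,1} = 0
G(7) = mex{0,2} = 1
G(8) = mex{1,0,0} = 2
G(9) = mex{2,1,1,0} = 3
G(10) = mex{3,2,2,1,0} = 4
G(11) = mex{4,3,0,2,1} = 5
G(12) = mex{5,4,1,0,2} = 3
G(13) = mex{3,5,2,1,0} = 4
G(14) = mex{4,3,0,2,1} = 5
G(15) = mex{5,4,1,0,2} = 3
G(16) = mex{3,5,2,1,0} = 4
G(17) = mex{4,3,3,2,1} = 0
G(18) = mex{0,4,4,3,2} = 1
G(19) = mex{1,0,5,4,3} = 2
G(20) = mex{2,1,3,5,4} = 0
G(21) = mex{0,2,4,3,5} = 1
G(22) = mex{1,0,5,4,3} = 2
G(23) = mex{2,1,3,5,4} = 0
G(24) = mex{0,2,4,3,5} = 1
G(25) = mex{1,0,0,4,3} = 2
G(26) = mex{2,1,1,0,4} = 3
G(27) = mex{3,2,2,1,0} = 4
P-positions are exactly the n with G(n) = 0.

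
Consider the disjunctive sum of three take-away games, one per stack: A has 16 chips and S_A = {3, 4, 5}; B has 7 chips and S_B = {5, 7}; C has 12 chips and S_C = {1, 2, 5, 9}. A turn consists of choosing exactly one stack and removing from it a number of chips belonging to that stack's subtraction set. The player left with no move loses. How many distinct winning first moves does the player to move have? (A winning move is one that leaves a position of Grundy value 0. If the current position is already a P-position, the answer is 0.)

2

Stack A, S = {3, 4, 5}:
G(0) = 0
G(1) = mex{} = 0
G(2) = mex{} = 0
G(3) = mex{0} = 1
G(4) = mex{0,0} = 1
G(5) = mex{0,0,0} = 1
G(6) = mex{1,0,0} = 2
G(7) = mex{1,1,0} = 2
G(8) = mex{1,1,1} = 0
G(9) = mex{2,1,1} = 0
G(10) = mex{2,2,1} = 0
G(11) = mex{0,2,2} = 1
G(12) = mex{0,0,2} = 1
G(13) = mex{0,0,0} = 1
G(14) = mex{1,0,0} = 2
G(15) = mex{1,1,0} = 2
G(16) = mex{1,1,1} = 0
G_A(16) = 0.
Stack B, S = {5, 7}:
G(0) = 0
G(1) = mex{} = 0
G(2) = mex{} = 0
G(3) = mex{} = 0
G(4) = mex{} = 0
G(5) = mex{0} = 1
G(6) = mex{0} = 1
G(7) = mex{0,0} = 1
G_B(7) = 1.
Stack C, S = {1, 2, 5, 9}:
G(0) = 0
G(1) = mex{0} = 1
G(2) = mex{1,0} = 2
G(3) = mex{2,1} = 0
G(4) = mex{0,2} = 1
G(5) = mex{1,0,0} = 2
G(6) = mex{2,1,1} = 0
G(7) = mex{0,2,2} = 1
G(8) = mex{1,0,0} = 2
G(9) = mex{2,1,1,0} = 3
G(10) = mex{3,2,2,1} = 0
G(11) = mex{0,3,0,2} = 1
G(12) = mex{1,0,1,0} = 2
G_C(12) = 2.
Combined Grundy value = 0 ⊕ 1 ⊕ 2 = 3.
A winning move leaves total XOR = 0, i.e. changes one component's Grundy value g to g ⊕ X where X is the current total.
Stack A: need g' = 0⊕3 = 3. Options: 16−3→G=1, 16−4→G=1, 16−5→G=1. Hits: 0.
Stack B: need g' = 1⊕3 = 2. Options: 7−5→G=0, 7−7→G=0. Hits: 0.
Stack C: need g' = 2⊕3 = 1. Options: 12−1→G=1, 12−2→G=0, 12−5→G=1, 12−9→G=0. Hits: 2.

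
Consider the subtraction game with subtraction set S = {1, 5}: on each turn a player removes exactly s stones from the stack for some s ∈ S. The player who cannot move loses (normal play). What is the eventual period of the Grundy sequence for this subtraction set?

G(0) = 0
G(1) = mex{0} = 1
G(2) = mex{1} = 0
G(3) = mex{0} = 1
G(4) = mex{1} = 0
G(5) = mex{0,0} = 1
G(6) = mex{1,1} = 0
G(7) = mex{0,0} = 1
G(8) = mex{1,1} = 0
G(9) = mex{0,0} = 1
G(10) = mex{1,1} = 0
G(11) = mex{0,0} = 1
G(12) = mex{1,1} = 0
G(13) = mex{0,0} = 1
G(14) = mex{1,1} = 0
G(n+2) = G(n) holds for n = 0,…,4 (a full window of length max(S) = 5), so the sequence is purely periodic with period 2.

2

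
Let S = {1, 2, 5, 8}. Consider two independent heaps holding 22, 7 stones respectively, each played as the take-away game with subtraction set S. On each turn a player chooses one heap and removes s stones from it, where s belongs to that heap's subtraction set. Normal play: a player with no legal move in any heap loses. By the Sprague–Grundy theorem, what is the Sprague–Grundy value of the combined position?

0

All heaps use S = {1, 2, 5, 8}:
n :  0  1  2  3  4  5  6  7  8  9 10 11 12 13 14 15 16 17 18 19 20 21 22
G :  0  1  2  0  1  2  0  1  2  0  1  2  0  1  2  0  1  2  0  1  2  0  1
Heap A: G(22) = 1.
Heap B: G(7) = 1.
Combined Grundy value = 1 ⊕ 1 = 0.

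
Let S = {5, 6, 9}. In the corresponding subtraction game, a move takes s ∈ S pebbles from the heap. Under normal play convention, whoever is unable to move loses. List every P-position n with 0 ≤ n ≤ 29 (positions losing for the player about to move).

0, 1, 2, 3, 4, 14, 15, 16, 17, 18, 28, 29

n :  0  1  2  3  4  5  6  7  8  9 10 11 12 13 14 15 16 17 18 19 20 21 22 23 24 25 26 27 28 29
G :  0  0  0  0  0  1  1  1  1  1  2  2  2  2  0  0  0  0  0  1  1  1  1  1  2  2  2  2  0  0
P-positions are exactly the n with G(n) = 0.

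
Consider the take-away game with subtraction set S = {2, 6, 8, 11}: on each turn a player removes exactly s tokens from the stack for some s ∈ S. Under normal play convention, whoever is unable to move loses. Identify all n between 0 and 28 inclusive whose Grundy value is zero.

n :  0  1  2  3  4  5  6  7  8  9 10 11 12 13 14 15 16 17 18 19 20 21 22 23 24 25 26 27 28
G :  0  0  1  1  0  0  1  1  2  2  3  3  2  2  0  3  1  0  0  1  1  0  2  1  3  2  2  3  3
P-positions are exactly the n with G(n) = 0.

0, 1, 4, 5, 14, 17, 18, 21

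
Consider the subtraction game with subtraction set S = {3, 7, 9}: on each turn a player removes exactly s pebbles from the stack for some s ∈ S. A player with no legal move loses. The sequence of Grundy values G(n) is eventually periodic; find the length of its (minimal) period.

G(0) = 0
G(1) = mex{} = 0
G(2) = mex{} = 0
G(3) = mex{0} = 1
G(4) = mex{0} = 1
G(5) = mex{0} = 1
G(6) = mex{1} = 0
G(7) = mex{1,0} = 2
G(8) = mex{1,0} = 2
G(9) = mex{0,0,0} = 1
G(10) = mex{2,1,0} = 3
G(11) = mex{2,1,0} = 3
G(12) = mex{1,1,1} = 0
G(13) = mex{3,0,1} = 2
G(14) = mex{3,2,1} = 0
G(15) = mex{0,2,0} = 1
G(16) = mex{2,1,2} = 0
G(17) = mex{0,3,2} = 1
G(18) = mex{1,3,1} = 0
G(19) = mex{0,0,3} = 1
G(20) = mex{1,2,3} = 0
G(21) = mex{0,0,0} = 1
G(22) = mex{1,1,2} = 0
G(23) = mex{0,0,0} = 1
G(24) = mex{1,1,1} = 0
G(25) = mex{0,0,0} = 1
G(26) = mex{1,1,1} = 0
From n = 14 onward G(n+2) = G(n); since this holds over max(S) = 9 consecutive positions the period is 2 (pre-period 14).

2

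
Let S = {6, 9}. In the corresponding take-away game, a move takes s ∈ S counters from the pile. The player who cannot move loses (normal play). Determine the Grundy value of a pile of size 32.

0

G(0) = 0
G(1) = mex{} = 0
G(2) = mex{} = 0
G(3) = mex{} = 0
G(4) = mex{} = 0
G(5) = mex{} = 0
G(6) = mex{0} = 1
G(7) = mex{0} = 1
G(8) = mex{0} = 1
G(9) = mex{0,0} = 1
G(10) = mex{0,0} = 1
G(11) = mex{0,0} = 1
G(12) = mex{1,0} = 2
G(13) = mex{1,0} = 2
G(14) = mex{1,0} = 2
G(15) = mex{1,1} = 0
G(16) = mex{1,1} = 0
G(17) = mex{1,1} = 0
G(18) = mex{2,1} = 0
G(19) = mex{2,1} = 0
G(20) = mex{2,1} = 0
G(21) = mex{0,2} = 1
G(22) = mex{0,2} = 1
G(23) = mex{0,2} = 1
G(24) = mex{0,0} = 1
G(25) = mex{0,0} = 1
G(26) = mex{0,0} = 1
G(27) = mex{1,0} = 2
G(28) = mex{1,0} = 2
G(29) = mex{1,0} = 2
G(30) = mex{1,1} = 0
G(31) = mex{1,1} = 0
G(32) = mex{1,1} = 0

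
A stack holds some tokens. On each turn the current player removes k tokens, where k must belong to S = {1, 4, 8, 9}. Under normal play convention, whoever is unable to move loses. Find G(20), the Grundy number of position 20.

G(0) = 0
G(1) = mex{0} = 1
G(2) = mex{1} = 0
G(3) = mex{0} = 1
G(4) = mex{1,0} = 2
G(5) = mex{2,1} = 0
G(6) = mex{0,0} = 1
G(7) = mex{1,1} = 0
G(8) = mex{0,2,0} = 1
G(9) = mex{1,0,1,0} = 2
G(10) = mex{2,1,0,1} = 3
G(11) = mex{3,0,1,0} = 2
G(12) = mex{2,1,2,1} = 0
G(13) = mex{0,2,0,2} = 1
G(14) = mex{1,3,1,0} = 2
G(15) = mex{2,2,0,1} = 3
G(16) = mex{3,0,1,0} = 2
G(17) = mex{2,1,2,1} = 0
G(18) = mex{0,2,3,2} = 1
G(19) = mex{1,3,2,3} = 0
G(20) = mex{0,2,0,2} = 1

1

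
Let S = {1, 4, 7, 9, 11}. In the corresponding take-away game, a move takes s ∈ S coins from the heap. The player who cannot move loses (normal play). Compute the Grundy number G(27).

1

n :  0  1  2  3  4  5  6  7  8  9 10 11 12 13 14 15 16 17 18 19 20 21 22 23 24 25 26 27
G :  0  1  0  1  2  0  1  2  0  1  0  1  2  3  4  3  4  2  0  1  0  1  2  0  1  2  0  1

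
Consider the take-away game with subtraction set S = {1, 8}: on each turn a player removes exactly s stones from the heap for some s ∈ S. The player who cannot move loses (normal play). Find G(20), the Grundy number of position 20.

0

n :  0  1  2  3  4  5  6  7  8  9 10 11 12 13 14 15 16 17 18 19 20
G :  0  1  0  1  0  1  0  1  2  0  1  0  1  0  1  0  1  2  0  1  0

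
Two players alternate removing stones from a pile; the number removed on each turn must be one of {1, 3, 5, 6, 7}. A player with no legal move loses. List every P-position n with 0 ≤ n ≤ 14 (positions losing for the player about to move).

G(0) = 0
G(1) = mex{0} = 1
G(2) = mex{1} = 0
G(3) = mex{0,0} = 1
G(4) = mex{1,1} = 0
G(5) = mex{0,0,0} = 1
G(6) = mex{1,1,1,0} = 2
G(7) = mex{2,0,0,1,0} = 3
G(8) = mex{3,1,1,0,1} = 2
G(9) = mex{2,2,0,1,0} = 3
G(10) = mex{3,3,1,0,1} = 2
G(11) = mex{2,2,2,1,0} = 3
G(12) = mex{3,3,3,2,1} = 0
G(13) = mex{0,2,2,3,2} = 1
G(14) = mex{1,3,3,2,3} = 0
P-positions are exactly the n with G(n) = 0.

0, 2, 4, 12, 14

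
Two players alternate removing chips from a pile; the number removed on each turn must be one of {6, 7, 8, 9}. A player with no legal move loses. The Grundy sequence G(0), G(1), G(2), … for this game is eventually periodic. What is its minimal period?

G(0) = 0
G(1) = mex{} = 0
G(2) = mex{} = 0
G(3) = mex{} = 0
G(4) = mex{} = 0
G(5) = mex{} = 0
G(6) = mex{0} = 1
G(7) = mex{0,0} = 1
G(8) = mex{0,0,0} = 1
G(9) = mex{0,0,0,0} = 1
G(10) = mex{0,0,0,0} = 1
G(11) = mex{0,0,0,0} = 1
G(12) = mex{1,0,0,0} = 2
G(13) = mex{1,1,0,0} = 2
G(14) = mex{1,1,1,0} = 2
G(15) = mex{1,1,1,1} = 0
G(16) = mex{1,1,1,1} = 0
G(17) = mex{1,1,1,1} = 0
G(18) = mex{2,1,1,1} = 0
G(19) = mex{2,2,1,1} = 0
G(20) = mex{2,2,2,1} = 0
G(21) = mex{0,2,2,2} = 1
G(22) = mex{0,0,2,2} = 1
G(23) = mex{0,0,0,2} = 1
G(24) = mex{0,0,0,0} = 1
G(25) = mex{0,0,0,0} = 1
G(26) = mex{0,0,0,0} = 1
G(27) = mex{1,0,0,0} = 2
G(28) = mex{1,1,0,0} = 2
G(29) = mex{1,1,1,0} = 2
G(30) = mex{1,1,1,1} = 0
G(31) = mex{1,1,1,1} = 0
G(n+15) = G(n) holds for n = 0,…,8 (a full window of length max(S) = 9), so the sequence is purely periodic with period 15.

15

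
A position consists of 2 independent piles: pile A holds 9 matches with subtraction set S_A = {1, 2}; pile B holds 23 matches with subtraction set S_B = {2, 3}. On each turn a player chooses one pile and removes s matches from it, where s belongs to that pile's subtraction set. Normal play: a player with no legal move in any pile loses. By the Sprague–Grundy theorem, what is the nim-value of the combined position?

1

Pile A, S = {1, 2}:
G(0) = 0
G(1) = mex{0} = 1
G(2) = mex{1,0} = 2
G(3) = mex{2,1} = 0
G(4) = mex{0,2} = 1
G(5) = mex{1,0} = 2
G(6) = mex{2,1} = 0
G(7) = mex{0,2} = 1
G(8) = mex{1,0} = 2
G(9) = mex{2,1} = 0
G_A(9) = 0.
Pile B, S = {2, 3}:
G(0) = 0
G(1) = mex{} = 0
G(2) = mex{0} = 1
G(3) = mex{0,0} = 1
G(4) = mex{1,0} = 2
G(5) = mex{1,1} = 0
G(6) = mex{2,1} = 0
G(7) = mex{0,2} = 1
G(8) = mex{0,0} = 1
G(9) = mex{1,0} = 2
G(10) = mex{1,1} = 0
G(11) = mex{2,1} = 0
G(12) = mex{0,2} = 1
G(13) = mex{0,0} = 1
G(14) = mex{1,0} = 2
G(15) = mex{1,1} = 0
G(16) = mex{2,1} = 0
G(17) = mex{0,2} = 1
G(18) = mex{0,0} = 1
G(19) = mex{1,0} = 2
G(20) = mex{1,1} = 0
G(21) = mex{2,1} = 0
G(22) = mex{0,2} = 1
G(23) = mex{0,0} = 1
G_B(23) = 1.
Combined Grundy value = 0 ⊕ 1 = 1.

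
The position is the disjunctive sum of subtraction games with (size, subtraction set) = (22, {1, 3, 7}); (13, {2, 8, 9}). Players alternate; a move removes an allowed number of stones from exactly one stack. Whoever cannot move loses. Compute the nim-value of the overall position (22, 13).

Stack A, S = {1, 3, 7}:
n :  0  1  2  3  4  5  6  7  8  9 10 11 12 13 14 15 16 17 18 19 20 21 22
G :  0  1  0  1  0  1  0  1  0  1  0  1  0  1  0  1  0  1  0  1  0  1  0
G_A(22) = 0.
Stack B, S = {2, 8, 9}:
G(0) = 0
G(1) = mex{} = 0
G(2) = mex{0} = 1
G(3) = mex{0} = 1
G(4) = mex{1} = 0
G(5) = mex{1} = 0
G(6) = mex{0} = 1
G(7) = mex{0} = 1
G(8) = mex{1,0} = 2
G(9) = mex{1,0,0} = 2
G(10) = mex{2,1,0} = 3
G(11) = mex{2,1,1} = 0
G(12) = mex{3,0,1} = 2
G(13) = mex{0,0,0} = 1
G_B(13) = 1.
Combined Grundy value = 0 ⊕ 1 = 1.

1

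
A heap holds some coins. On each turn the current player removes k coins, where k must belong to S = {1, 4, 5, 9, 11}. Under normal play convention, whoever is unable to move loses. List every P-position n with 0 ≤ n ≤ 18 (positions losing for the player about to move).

0, 2, 8, 10, 16, 18

n :  0  1  2  3  4  5  6  7  8  9 10 11 12 13 14 15 16 17 18
G :  0  1  0  1  2  3  2  3  0  1  0  1  2  3  2  3  0  1  0
P-positions are exactly the n with G(n) = 0.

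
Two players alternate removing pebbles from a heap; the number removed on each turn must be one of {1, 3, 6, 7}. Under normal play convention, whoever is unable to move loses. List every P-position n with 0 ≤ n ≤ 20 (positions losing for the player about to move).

n :  0  1  2  3  4  5  6  7  8  9 10 11 12 13 14 15 16 17 18 19 20
G :  0  1  0  1  0  1  2  3  2  3  2  3  0  1  0  1  0  1  2  3  2
P-positions are exactly the n with G(n) = 0.

0, 2, 4, 12, 14, 16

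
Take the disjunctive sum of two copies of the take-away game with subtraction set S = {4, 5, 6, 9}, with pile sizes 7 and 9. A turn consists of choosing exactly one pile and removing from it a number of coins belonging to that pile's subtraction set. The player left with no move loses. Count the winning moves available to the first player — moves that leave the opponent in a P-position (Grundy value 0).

All piles use S = {4, 5, 6, 9}:
n : 0 1 2 3 4 5 6 7 8 9
G : 0 0 0 0 1 1 1 1 2 2
Pile A: G(7) = 1.
Pile B: G(9) = 2.
Combined Grundy value = 1 ⊕ 2 = 3.
A winning move leaves total XOR = 0, i.e. changes one component's Grundy value g to g ⊕ X where X is the current total.
Pile A: need g' = 1⊕3 = 2. Options: 7−4→G=0, 7−5→G=0, 7−6→G=0. Hits: 0.
Pile B: need g' = 2⊕3 = 1. Options: 9−4→G=1, 9−5→G=1, 9−6→G=0, 9−9→G=0. Hits: 2.

2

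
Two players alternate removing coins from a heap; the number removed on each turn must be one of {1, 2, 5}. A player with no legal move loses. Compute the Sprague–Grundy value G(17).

n :  0  1  2  3  4  5  6  7  8  9 10 11 12 13 14 15 16 17
G :  0  1  2  0  1  2  0  1  2  0  1  2  0  1  2  0  1  2

2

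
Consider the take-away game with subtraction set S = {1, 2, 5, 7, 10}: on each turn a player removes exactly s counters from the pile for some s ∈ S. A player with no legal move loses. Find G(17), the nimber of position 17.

2

G(0) = 0
G(1) = mex{0} = 1
G(2) = mex{1,0} = 2
G(3) = mex{2,1} = 0
G(4) = mex{0,2} = 1
G(5) = mex{1,0,0} = 2
G(6) = mex{2,1,1} = 0
G(7) = mex{0,2,2,0} = 1
G(8) = mex{1,0,0,1} = 2
G(9) = mex{2,1,1,2} = 0
G(10) = mex{0,2,2,0,0} = 1
G(11) = mex{1,0,0,1,1} = 2
G(12) = mex{2,1,1,2,2} = 0
G(13) = mex{0,2,2,0,0} = 1
G(14) = mex{1,0,0,1,1} = 2
G(15) = mex{2,1,1,2,2} = 0
G(16) = mex{0,2,2,0,0} = 1
G(17) = mex{1,0,0,1,1} = 2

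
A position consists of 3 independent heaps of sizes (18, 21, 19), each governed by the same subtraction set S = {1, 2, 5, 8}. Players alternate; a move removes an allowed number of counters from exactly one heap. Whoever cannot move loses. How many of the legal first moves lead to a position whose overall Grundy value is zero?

All heaps use S = {1, 2, 5, 8}:
G(0) = 0
G(1) = mex{0} = 1
G(2) = mex{1,0} = 2
G(3) = mex{2,1} = 0
G(4) = mex{0,2} = 1
G(5) = mex{1,0,0} = 2
G(6) = mex{2,1,1} = 0
G(7) = mex{0,2,2} = 1
G(8) = mex{1,0,0,0} = 2
G(9) = mex{2,1,1,1} = 0
G(10) = mex{0,2,2,2} = 1
G(11) = mex{1,0,0,0} = 2
G(12) = mex{2,1,1,1} = 0
G(13) = mex{0,2,2,2} = 1
G(14) = mex{1,0,0,0} = 2
G(15) = mex{2,1,1,1} = 0
G(16) = mex{0,2,2,2} = 1
G(17) = mex{1,0,0,0} = 2
G(18) = mex{2,1,1,1} = 0
G(19) = mex{0,2,2,2} = 1
G(20) = mex{1,0,0,0} = 2
G(21) = mex{2,1,1,1} = 0
Heap A: G(18) = 0.
Heap B: G(21) = 0.
Heap C: G(19) = 1.
Combined Grundy value = 0 ⊕ 0 ⊕ 1 = 1.
A winning move leaves total XOR = 0, i.e. changes one component's Grundy value g to g ⊕ X where X is the current total.
Heap A: need g' = 0⊕1 = 1. Options: 18−1→G=2, 18−2→G=1, 18−5→G=1, 18−8→G=1. Hits: 3.
Heap B: need g' = 0⊕1 = 1. Options: 21−1→G=2, 21−2→G=1, 21−5→G=1, 21−8→G=1. Hits: 3.
Heap C: need g' = 1⊕1 = 0. Options: 19−1→G=0, 19−2→G=2, 19−5→G=2, 19−8→G=2. Hits: 1.

7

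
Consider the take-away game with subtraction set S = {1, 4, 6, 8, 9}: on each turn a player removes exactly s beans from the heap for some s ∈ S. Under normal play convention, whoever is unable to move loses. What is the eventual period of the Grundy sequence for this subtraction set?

17

n :  0  1  2  3  4  5  6  7  8  9 10 11 12 13 14 15 16 17 18 19 20 21 22 23 24 25 26 27 28 29 30 31 32 33 34 35
G :  0  1  0  1  2  0  1  0  1  2  3  2  0  1  2  3  2  0  1  0  1  2  0  1  0  1  2  3  2  0  1  2  3  2  0  1
G(n+17) = G(n) holds for n = 0,…,8 (a full window of length max(S) = 9), so the sequence is purely periodic with period 17.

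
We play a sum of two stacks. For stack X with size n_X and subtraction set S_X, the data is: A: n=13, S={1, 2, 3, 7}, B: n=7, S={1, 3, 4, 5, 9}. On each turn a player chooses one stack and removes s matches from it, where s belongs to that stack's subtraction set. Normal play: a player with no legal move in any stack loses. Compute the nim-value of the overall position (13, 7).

2

Stack A, S = {1, 2, 3, 7}:
G(0) = 0
G(1) = mex{0} = 1
G(2) = mex{1,0} = 2
G(3) = mex{2,1,0} = 3
G(4) = mex{3,2,1} = 0
G(5) = mex{0,3,2} = 1
G(6) = mex{1,0,3} = 2
G(7) = mex{2,1,0,0} = 3
G(8) = mex{3,2,1,1} = 0
G(9) = mex{0,3,2,2} = 1
G(10) = mex{1,0,3,3} = 2
G(11) = mex{2,1,0,0} = 3
G(12) = mex{3,2,1,1} = 0
G(13) = mex{0,3,2,2} = 1
G_A(13) = 1.
Stack B, S = {1, 3, 4, 5, 9}:
G(0) = 0
G(1) = mex{0} = 1
G(2) = mex{1} = 0
G(3) = mex{0,0} = 1
G(4) = mex{1,1,0} = 2
G(5) = mex{2,0,1,0} = 3
G(6) = mex{3,1,0,1} = 2
G(7) = mex{2,2,1,0} = 3
G_B(7) = 3.
Combined Grundy value = 1 ⊕ 3 = 2.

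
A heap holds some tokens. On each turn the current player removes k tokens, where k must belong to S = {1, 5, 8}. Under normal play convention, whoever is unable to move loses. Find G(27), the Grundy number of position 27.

G(0) = 0
G(1) = mex{0} = 1
G(2) = mex{1} = 0
G(3) = mex{0} = 1
G(4) = mex{1} = 0
G(5) = mex{0,0} = 1
G(6) = mex{1,1} = 0
G(7) = mex{0,0} = 1
G(8) = mex{1,1,0} = 2
G(9) = mex{2,0,1} = 3
G(10) = mex{3,1,0} = 2
G(11) = mex{2,0,1} = 3
G(12) = mex{3,1,0} = 2
G(13) = mex{2,2,1} = 0
G(14) = mex{0,3,0} = 1
G(15) = mex{1,2,1} = 0
G(16) = mex{0,3,2} = 1
G(17) = mex{1,2,3} = 0
G(18) = mex{0,0,2} = 1
G(19) = mex{1,1,3} = 0
G(20) = mex{0,0,2} = 1
G(21) = mex{1,1,0} = 2
G(22) = mex{2,0,1} = 3
G(23) = mex{3,1,0} = 2
G(24) = mex{2,0,1} = 3
G(25) = mex{3,1,0} = 2
G(26) = mex{2,2,1} = 0
G(27) = mex{0,3,0} = 1

1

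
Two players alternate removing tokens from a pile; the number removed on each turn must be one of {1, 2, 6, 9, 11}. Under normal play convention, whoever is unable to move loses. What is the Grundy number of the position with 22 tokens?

G(0) = 0
G(1) = mex{0} = 1
G(2) = mex{1,0} = 2
G(3) = mex{2,1} = 0
G(4) = mex{0,2} = 1
G(5) = mex{1,0} = 2
G(6) = mex{2,1,0} = 3
G(7) = mex{3,2,1} = 0
G(8) = mex{0,3,2} = 1
G(9) = mex{1,0,0,0} = 2
G(10) = mex{2,1,1,1} = 0
G(11) = mex{0,2,2,2,0} = 1
G(12) = mex{1,0,3,0,1} = 2
G(13) = mex{2,1,0,1,2} = 3
G(14) = mex{3,2,1,2,0} = 4
G(15) = mex{4,3,2,3,1} = 0
G(16) = mex{0,4,0,0,2} = 1
G(17) = mex{1,0,1,1,3} = 2
G(18) = mex{2,1,2,2,0} = 3
G(19) = mex{3,2,3,0,1} = 4
G(20) = mex{4,3,4,1,2} = 0
G(21) = mex{0,4,0,2,0} = 1
G(22) = mex{1,0,1,3,1} = 2

2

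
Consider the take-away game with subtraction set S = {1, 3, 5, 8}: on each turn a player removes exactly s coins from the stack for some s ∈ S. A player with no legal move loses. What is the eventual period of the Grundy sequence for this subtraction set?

n :  0  1  2  3  4  5  6  7  8  9 10 11 12 13 14 15 16 17 18 19 20 21 22 23 24 25 26 27
G :  0  1  0  1  0  1  0  1  2  3  2  3  2  0  1  0  1  0  1  0  1  2  3  2  3  2  0  1
G(n+13) = G(n) holds for n = 0,…,7 (a full window of length max(S) = 8), so the sequence is purely periodic with period 13.

13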